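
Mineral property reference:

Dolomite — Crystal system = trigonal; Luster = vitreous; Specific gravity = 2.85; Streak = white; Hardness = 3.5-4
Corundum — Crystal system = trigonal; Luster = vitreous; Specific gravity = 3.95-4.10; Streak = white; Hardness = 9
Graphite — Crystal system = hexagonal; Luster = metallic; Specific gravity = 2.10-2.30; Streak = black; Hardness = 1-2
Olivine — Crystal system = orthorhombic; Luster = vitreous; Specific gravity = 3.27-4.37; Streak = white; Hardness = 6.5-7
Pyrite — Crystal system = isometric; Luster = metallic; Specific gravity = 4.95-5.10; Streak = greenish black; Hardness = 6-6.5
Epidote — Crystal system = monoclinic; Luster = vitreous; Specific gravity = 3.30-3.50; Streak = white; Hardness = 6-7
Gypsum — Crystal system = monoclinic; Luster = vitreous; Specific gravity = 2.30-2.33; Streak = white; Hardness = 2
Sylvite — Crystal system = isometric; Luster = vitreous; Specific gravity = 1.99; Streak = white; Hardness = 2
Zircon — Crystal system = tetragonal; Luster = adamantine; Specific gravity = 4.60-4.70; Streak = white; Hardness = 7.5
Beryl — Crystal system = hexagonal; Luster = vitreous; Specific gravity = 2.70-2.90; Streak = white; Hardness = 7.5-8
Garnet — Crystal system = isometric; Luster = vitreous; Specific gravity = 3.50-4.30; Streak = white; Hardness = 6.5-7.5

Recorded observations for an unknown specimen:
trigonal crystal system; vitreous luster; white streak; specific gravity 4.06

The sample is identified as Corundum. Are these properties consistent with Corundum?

Yes

Trigonal crystal system — matches Corundum (trigonal system).
Vitreous luster — matches Corundum (vitreous luster).
White streak — matches Corundum (white streak).
Specific gravity 4.06 — matches Corundum (SG 3.95-4.10).
Nothing contradicts Corundum.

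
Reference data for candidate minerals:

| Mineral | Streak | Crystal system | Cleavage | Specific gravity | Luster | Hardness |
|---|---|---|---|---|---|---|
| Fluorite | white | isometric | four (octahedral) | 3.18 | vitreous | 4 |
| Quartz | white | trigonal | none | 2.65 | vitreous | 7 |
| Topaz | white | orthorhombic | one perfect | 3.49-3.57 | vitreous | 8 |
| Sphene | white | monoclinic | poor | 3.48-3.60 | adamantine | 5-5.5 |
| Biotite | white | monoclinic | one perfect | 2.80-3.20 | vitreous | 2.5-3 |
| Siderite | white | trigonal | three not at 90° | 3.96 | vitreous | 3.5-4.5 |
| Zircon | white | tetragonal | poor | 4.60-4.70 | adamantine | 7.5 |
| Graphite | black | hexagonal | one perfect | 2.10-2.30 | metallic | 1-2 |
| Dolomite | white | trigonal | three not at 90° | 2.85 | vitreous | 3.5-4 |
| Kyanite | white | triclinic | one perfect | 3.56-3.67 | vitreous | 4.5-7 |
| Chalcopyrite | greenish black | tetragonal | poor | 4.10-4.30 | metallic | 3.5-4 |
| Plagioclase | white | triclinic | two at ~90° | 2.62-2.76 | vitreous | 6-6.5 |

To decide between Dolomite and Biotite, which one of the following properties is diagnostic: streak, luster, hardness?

hardness

Streak: both white — same for both.
Luster: both vitreous — same for both.
Hardness: Dolomite 3.5-4, Biotite 2.5-3 — different.
Only hardness differs between Dolomite and Biotite among the listed tests.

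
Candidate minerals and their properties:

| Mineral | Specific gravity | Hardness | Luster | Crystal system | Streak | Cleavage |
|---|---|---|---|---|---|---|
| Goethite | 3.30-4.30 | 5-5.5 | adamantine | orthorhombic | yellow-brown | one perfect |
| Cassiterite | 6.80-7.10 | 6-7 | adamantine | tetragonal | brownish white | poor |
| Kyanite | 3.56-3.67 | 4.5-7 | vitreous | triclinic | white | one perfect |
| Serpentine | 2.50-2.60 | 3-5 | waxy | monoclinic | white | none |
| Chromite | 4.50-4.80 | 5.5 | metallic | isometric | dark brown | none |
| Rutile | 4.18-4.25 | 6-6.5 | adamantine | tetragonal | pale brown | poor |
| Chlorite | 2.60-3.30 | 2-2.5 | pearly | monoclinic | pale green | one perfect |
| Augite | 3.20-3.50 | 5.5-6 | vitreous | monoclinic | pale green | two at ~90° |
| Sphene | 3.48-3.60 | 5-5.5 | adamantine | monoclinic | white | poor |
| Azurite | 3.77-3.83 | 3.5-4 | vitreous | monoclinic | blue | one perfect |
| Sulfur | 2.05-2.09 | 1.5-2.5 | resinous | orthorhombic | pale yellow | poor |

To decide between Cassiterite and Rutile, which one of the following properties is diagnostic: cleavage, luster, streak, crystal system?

streak

Cleavage: both poor — no difference.
Luster: both adamantine — no difference.
Streak: Cassiterite brownish white, Rutile pale brown — these differ.
Crystal system: both tetragonal — no difference.
Of the listed properties, streak is the one that separates them.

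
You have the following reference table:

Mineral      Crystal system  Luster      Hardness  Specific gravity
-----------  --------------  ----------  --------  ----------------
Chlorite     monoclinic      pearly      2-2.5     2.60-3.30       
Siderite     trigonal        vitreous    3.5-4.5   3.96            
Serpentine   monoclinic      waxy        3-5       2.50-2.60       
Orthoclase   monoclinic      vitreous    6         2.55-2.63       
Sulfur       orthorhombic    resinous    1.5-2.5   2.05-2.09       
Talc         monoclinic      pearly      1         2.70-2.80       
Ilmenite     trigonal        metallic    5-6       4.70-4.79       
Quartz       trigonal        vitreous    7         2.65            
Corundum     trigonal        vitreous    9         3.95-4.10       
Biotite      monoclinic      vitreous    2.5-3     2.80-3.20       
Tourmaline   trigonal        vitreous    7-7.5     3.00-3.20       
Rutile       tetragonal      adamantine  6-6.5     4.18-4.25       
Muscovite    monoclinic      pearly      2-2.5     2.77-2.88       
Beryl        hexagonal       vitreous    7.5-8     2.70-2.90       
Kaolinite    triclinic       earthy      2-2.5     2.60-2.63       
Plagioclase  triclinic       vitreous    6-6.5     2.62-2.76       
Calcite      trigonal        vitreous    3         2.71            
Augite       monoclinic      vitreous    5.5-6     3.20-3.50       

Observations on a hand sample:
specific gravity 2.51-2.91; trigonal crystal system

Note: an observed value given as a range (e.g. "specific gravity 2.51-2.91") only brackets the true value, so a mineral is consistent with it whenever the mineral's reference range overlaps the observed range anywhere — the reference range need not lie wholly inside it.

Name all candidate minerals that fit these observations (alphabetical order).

Calcite, Quartz

Specific gravity 2.51-2.91 — only Chlorite, Serpentine, Orthoclase, Talc, Quartz, Biotite, Muscovite, Beryl, Kaolinite, Plagioclase, Calcite remain.
Trigonal crystal system — only Quartz, Calcite remain.
Consistent with every observation: Calcite, Quartz.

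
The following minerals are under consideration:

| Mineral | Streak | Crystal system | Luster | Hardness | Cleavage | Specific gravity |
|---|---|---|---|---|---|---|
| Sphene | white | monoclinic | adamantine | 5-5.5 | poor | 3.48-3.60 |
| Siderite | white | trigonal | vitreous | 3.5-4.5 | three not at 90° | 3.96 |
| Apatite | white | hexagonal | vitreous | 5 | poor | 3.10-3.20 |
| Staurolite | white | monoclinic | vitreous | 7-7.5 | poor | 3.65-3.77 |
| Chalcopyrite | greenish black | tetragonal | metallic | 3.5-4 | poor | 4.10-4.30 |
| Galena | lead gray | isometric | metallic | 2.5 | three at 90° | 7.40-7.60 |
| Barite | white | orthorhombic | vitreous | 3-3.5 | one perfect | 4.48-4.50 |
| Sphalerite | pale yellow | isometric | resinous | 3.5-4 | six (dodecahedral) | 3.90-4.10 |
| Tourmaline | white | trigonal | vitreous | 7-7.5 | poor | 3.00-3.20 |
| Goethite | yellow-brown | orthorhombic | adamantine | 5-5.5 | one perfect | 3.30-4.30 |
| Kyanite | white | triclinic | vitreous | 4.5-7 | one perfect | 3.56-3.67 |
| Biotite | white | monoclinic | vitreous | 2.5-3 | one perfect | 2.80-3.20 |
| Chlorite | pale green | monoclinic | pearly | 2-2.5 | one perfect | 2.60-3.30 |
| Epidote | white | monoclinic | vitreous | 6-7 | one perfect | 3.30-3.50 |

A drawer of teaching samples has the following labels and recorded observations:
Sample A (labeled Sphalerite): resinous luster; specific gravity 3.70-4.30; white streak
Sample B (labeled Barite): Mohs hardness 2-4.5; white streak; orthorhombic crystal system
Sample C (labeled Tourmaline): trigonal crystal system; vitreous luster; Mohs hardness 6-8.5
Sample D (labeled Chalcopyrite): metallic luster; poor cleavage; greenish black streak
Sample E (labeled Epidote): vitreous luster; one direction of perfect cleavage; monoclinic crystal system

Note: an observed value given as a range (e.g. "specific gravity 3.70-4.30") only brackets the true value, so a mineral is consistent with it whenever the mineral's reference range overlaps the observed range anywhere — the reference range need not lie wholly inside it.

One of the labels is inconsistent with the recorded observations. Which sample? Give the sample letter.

A

Sample A: white streak is outside the reference for Sphalerite (pale yellow streak) — mislabeled.
Sample B: nothing contradicts Barite.
Sample C: nothing contradicts Tourmaline.
Sample D: nothing contradicts Chalcopyrite.
Sample E: nothing contradicts Epidote.
Only sample A is inconsistent with its label.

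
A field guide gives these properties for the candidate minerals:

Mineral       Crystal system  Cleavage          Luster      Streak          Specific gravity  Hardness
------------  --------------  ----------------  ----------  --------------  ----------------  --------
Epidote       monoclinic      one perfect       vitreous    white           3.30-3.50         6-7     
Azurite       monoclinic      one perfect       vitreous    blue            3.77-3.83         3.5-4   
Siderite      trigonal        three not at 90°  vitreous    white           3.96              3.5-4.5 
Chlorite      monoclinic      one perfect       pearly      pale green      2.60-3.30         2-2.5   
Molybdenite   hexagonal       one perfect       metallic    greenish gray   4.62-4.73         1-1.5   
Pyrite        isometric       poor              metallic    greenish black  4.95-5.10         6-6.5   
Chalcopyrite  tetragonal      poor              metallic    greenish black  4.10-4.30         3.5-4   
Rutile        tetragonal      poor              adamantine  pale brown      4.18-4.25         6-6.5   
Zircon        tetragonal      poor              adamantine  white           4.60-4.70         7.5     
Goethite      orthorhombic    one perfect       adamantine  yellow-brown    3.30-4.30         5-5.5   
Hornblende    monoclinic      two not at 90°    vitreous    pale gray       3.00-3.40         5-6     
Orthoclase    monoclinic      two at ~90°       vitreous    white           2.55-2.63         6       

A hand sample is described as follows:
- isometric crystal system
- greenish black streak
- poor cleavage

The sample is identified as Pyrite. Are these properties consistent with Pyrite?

Isometric crystal system — agrees with Pyrite (isometric system).
Greenish black streak — agrees with Pyrite (greenish black streak).
Poor cleavage — agrees with Pyrite (cleavage poor).
Nothing contradicts Pyrite.

Yes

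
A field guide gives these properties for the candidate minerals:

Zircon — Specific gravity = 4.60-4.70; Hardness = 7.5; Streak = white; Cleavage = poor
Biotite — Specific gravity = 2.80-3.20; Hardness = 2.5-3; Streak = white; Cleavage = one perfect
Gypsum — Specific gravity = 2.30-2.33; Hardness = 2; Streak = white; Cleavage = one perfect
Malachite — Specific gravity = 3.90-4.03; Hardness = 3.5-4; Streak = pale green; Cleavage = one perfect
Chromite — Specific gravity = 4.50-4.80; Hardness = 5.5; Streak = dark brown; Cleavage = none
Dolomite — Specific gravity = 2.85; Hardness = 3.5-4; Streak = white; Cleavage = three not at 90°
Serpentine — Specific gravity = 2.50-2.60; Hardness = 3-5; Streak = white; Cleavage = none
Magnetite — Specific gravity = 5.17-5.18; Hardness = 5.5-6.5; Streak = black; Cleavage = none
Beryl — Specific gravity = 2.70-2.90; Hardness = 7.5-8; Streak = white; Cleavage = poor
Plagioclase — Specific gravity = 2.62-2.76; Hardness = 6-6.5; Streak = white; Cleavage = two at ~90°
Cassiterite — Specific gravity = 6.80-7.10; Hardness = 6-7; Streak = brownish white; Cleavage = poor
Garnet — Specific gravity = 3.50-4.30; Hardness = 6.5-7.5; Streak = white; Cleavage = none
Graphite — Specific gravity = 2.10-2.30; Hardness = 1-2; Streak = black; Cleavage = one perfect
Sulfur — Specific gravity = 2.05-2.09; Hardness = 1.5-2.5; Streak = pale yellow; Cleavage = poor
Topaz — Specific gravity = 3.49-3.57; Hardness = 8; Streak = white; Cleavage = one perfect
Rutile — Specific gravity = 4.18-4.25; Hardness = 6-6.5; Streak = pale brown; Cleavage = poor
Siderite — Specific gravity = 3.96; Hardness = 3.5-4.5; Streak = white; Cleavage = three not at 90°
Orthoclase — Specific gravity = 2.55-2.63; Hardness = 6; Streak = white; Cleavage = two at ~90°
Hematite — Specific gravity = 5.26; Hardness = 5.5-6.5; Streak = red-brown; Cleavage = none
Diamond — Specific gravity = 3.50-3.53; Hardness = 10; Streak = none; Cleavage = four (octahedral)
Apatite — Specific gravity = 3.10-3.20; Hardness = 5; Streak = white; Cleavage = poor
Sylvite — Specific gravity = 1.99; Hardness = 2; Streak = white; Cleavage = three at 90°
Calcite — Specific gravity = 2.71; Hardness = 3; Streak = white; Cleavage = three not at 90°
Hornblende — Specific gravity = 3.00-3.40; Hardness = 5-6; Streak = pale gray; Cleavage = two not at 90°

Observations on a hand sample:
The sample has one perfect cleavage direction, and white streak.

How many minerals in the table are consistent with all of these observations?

One perfect cleavage direction: only Biotite, Gypsum, Malachite, Graphite, Topaz remain.
White streak is inconsistent with Malachite, Graphite.
Remaining candidates: Biotite, Gypsum, Topaz.
That is 3 minerals.

3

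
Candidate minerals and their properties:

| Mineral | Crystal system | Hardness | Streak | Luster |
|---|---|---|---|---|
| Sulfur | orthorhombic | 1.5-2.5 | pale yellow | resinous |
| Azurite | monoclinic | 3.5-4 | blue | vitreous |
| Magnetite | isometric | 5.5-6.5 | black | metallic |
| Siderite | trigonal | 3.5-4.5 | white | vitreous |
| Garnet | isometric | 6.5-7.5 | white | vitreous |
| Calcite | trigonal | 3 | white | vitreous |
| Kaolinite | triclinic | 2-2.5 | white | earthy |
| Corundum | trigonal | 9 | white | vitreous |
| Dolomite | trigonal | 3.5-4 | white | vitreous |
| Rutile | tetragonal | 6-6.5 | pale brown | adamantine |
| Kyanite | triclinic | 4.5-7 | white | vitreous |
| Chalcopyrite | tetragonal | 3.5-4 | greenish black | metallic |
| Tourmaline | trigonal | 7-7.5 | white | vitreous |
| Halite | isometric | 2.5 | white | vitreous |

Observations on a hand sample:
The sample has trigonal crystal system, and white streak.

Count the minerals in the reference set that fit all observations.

5

Trigonal crystal system — only Siderite, Calcite, Corundum, Dolomite, Tourmaline remain.
White streak — no further eliminations.
The minerals that satisfy all observations are Calcite, Corundum, Dolomite, Siderite, Tourmaline.
That is 5 minerals.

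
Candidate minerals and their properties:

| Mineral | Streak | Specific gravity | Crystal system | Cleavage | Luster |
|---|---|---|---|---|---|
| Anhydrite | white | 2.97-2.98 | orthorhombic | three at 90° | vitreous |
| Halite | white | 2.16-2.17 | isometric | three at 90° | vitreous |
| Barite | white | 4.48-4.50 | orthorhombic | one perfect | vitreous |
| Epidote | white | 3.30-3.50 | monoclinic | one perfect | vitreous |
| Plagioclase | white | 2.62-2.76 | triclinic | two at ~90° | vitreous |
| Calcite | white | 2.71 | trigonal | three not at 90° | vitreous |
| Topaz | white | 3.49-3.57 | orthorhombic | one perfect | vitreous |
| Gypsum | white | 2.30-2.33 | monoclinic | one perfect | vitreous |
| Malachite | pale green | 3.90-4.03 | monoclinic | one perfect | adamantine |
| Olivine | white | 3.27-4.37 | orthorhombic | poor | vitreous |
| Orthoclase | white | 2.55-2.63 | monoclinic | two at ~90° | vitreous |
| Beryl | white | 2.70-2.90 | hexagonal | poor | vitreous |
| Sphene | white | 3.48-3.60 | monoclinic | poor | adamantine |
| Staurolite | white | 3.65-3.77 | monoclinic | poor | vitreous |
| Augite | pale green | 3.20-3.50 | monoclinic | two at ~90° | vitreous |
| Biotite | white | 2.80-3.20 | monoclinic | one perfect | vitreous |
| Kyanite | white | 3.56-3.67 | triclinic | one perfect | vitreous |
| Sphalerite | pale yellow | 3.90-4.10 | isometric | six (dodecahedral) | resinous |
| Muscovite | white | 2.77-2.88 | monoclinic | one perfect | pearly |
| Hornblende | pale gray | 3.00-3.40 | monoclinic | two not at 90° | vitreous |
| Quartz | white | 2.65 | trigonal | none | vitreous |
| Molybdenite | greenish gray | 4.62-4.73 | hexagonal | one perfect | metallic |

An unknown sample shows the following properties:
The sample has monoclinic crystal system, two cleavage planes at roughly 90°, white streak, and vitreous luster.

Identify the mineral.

Monoclinic crystal system: only Epidote, Gypsum, Malachite, Orthoclase, Sphene, Staurolite, Augite, Biotite, Muscovite, Hornblende remain.
Two cleavage planes at roughly 90°: narrows the field to Orthoclase, Augite.
White streak eliminates Augite.
Vitreous luster: no further eliminations.
The only mineral consistent with every observation is Orthoclase.

Orthoclase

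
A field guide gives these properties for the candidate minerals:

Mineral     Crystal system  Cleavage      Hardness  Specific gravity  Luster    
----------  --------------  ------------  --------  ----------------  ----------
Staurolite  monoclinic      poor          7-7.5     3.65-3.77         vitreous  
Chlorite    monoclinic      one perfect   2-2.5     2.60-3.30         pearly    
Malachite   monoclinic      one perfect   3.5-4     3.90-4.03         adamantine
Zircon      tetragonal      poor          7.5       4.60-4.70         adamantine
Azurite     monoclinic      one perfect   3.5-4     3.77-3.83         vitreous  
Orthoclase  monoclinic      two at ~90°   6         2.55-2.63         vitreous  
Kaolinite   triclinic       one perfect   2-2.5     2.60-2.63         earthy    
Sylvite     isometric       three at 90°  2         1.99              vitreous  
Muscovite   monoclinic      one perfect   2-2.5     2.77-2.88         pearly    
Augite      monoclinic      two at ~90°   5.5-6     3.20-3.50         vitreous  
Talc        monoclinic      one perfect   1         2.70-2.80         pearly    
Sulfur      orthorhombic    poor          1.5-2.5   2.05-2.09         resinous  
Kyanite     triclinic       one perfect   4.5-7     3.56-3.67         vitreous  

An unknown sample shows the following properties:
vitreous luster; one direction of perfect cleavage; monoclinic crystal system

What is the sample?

Azurite

Vitreous luster — only Staurolite, Azurite, Orthoclase, Sylvite, Augite, Kyanite remain.
One direction of perfect cleavage — narrows the field to Azurite, Kyanite.
Monoclinic crystal system is inconsistent with Kyanite.
The only mineral consistent with every observation is Azurite.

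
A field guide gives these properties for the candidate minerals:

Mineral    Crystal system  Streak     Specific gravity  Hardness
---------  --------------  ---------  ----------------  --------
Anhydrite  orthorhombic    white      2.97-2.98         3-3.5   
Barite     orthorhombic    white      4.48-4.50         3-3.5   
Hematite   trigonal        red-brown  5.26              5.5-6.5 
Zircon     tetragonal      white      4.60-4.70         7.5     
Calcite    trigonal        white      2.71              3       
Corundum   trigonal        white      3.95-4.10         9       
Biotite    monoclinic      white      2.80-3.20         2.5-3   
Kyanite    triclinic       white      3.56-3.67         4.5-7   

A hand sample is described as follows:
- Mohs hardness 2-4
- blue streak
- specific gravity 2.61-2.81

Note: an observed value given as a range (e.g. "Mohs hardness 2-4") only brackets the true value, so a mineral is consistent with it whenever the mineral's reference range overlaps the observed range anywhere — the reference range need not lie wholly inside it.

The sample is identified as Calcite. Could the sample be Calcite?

Mohs hardness 2-4 — fits Calcite (hardness 3).
Blue streak — Calcite has white streak; inconsistent.
Specific gravity 2.61-2.81 — fits Calcite (SG 2.71).
Calcite is excluded by the streak.

No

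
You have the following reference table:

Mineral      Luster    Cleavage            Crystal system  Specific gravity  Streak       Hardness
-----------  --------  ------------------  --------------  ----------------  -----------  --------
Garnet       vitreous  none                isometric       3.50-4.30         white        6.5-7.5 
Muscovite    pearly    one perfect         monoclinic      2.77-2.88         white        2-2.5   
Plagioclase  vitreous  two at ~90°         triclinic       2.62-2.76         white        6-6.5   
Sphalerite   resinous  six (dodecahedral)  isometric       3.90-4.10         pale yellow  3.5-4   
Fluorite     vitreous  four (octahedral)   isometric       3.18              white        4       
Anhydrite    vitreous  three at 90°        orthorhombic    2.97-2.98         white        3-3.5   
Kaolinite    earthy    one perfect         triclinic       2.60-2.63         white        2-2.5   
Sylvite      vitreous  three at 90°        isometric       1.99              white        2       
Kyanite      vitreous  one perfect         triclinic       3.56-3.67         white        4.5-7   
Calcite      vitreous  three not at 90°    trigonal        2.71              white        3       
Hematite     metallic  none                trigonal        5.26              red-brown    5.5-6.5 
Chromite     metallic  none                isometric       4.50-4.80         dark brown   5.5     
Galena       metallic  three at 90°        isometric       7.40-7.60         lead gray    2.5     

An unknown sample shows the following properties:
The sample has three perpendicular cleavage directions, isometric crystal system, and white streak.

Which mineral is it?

Sylvite

Three perpendicular cleavage directions: narrows the field to Anhydrite, Sylvite, Galena.
Isometric crystal system excludes Anhydrite.
White streak is inconsistent with Galena.
The only mineral consistent with every observation is Sylvite.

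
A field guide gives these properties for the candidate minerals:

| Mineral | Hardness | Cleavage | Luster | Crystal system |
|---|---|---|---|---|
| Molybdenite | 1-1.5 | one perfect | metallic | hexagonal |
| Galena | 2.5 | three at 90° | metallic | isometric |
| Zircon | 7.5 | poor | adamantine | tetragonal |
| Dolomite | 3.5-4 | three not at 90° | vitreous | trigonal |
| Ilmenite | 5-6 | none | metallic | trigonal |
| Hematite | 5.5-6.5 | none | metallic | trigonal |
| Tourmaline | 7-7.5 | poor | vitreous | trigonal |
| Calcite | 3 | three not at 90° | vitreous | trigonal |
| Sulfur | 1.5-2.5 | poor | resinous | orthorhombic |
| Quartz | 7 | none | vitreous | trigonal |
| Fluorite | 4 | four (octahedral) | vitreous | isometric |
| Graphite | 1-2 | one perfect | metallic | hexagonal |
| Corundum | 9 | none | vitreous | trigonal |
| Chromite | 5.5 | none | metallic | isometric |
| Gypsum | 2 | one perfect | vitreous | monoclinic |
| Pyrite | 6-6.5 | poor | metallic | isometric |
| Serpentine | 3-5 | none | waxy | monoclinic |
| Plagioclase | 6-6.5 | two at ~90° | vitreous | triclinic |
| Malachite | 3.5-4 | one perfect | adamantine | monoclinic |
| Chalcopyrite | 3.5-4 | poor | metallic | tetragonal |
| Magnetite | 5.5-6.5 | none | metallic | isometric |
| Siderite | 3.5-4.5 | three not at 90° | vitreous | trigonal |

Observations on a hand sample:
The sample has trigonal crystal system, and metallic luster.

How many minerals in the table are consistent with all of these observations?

Trigonal crystal system: leaves Dolomite, Ilmenite, Hematite, Tourmaline, Calcite, Quartz, Corundum, Siderite.
Metallic luster: Ilmenite, Hematite remain.
Consistent with every observation: Hematite, Ilmenite.
That is 2 minerals.

2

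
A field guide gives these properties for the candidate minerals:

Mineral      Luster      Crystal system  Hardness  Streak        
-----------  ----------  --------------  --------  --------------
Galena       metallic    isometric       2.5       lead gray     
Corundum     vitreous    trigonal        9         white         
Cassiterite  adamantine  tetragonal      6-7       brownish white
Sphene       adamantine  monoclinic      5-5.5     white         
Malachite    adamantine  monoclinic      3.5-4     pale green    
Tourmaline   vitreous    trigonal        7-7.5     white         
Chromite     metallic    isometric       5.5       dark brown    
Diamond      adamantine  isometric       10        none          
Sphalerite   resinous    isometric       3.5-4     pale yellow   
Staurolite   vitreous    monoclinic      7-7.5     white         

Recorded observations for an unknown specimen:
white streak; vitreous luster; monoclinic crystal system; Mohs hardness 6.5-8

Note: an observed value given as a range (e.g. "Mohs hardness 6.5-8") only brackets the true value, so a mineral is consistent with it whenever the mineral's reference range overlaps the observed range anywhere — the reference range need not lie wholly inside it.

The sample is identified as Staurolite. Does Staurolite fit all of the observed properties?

Consistent

White streak — agrees with Staurolite (white streak).
Vitreous luster — agrees with Staurolite (vitreous luster).
Monoclinic crystal system — agrees with Staurolite (monoclinic system).
Mohs hardness 6.5-8 — agrees with Staurolite (hardness 7-7.5).
Every observed property is compatible with the reference values for Staurolite.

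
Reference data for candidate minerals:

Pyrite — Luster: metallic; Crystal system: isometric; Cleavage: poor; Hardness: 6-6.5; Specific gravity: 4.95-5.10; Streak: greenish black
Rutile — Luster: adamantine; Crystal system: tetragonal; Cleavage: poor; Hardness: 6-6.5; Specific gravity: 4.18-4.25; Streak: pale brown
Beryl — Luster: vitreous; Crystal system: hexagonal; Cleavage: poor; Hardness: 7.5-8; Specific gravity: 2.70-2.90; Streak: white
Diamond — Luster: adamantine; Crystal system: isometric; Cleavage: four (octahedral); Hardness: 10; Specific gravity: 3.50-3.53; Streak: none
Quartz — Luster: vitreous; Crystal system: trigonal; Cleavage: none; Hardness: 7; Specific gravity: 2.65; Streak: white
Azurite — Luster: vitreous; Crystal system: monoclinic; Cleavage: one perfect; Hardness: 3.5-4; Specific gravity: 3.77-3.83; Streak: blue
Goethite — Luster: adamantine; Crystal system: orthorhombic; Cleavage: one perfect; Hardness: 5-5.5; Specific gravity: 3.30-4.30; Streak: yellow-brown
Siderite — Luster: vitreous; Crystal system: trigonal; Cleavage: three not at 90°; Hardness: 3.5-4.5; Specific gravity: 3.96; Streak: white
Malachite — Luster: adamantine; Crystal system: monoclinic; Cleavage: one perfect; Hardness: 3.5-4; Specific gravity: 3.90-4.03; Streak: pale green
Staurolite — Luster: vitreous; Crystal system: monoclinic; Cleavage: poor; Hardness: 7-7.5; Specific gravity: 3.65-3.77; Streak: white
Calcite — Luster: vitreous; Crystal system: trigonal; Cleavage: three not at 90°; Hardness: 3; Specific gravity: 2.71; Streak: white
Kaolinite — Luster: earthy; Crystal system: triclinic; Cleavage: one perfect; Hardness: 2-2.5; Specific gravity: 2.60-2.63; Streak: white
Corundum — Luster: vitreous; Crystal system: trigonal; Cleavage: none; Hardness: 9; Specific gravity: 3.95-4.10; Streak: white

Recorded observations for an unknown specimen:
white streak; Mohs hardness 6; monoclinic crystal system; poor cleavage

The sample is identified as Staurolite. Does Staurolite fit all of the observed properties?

Inconsistent

White streak — consistent with Staurolite (white streak).
Mohs hardness 6 — Staurolite has hardness 7-7.5; inconsistent.
Monoclinic crystal system — consistent with Staurolite (monoclinic system).
Poor cleavage — consistent with Staurolite (cleavage poor).
The hardness observation rules out Staurolite.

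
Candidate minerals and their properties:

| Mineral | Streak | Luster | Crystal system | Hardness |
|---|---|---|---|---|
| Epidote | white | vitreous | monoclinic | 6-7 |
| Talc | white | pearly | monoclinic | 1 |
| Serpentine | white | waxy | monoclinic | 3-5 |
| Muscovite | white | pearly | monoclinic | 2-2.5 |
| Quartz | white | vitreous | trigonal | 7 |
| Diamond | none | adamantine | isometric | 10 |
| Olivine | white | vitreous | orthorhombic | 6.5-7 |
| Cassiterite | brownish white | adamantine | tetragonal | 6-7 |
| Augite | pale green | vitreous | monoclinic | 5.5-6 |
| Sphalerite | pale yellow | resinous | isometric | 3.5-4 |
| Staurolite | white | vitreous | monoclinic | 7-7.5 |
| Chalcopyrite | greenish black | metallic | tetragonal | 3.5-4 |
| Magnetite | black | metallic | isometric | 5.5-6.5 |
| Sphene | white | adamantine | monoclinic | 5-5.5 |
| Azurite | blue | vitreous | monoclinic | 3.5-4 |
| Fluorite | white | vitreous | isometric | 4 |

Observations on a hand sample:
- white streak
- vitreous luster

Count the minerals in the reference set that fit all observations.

White streak — leaves Epidote, Talc, Serpentine, Muscovite, Quartz, Olivine, Staurolite, Sphene, Fluorite.
Vitreous luster rules out Talc, Serpentine, Muscovite, Sphene.
The minerals that satisfy all observations are Epidote, Fluorite, Olivine, Quartz, Staurolite.
That is 5 minerals.

5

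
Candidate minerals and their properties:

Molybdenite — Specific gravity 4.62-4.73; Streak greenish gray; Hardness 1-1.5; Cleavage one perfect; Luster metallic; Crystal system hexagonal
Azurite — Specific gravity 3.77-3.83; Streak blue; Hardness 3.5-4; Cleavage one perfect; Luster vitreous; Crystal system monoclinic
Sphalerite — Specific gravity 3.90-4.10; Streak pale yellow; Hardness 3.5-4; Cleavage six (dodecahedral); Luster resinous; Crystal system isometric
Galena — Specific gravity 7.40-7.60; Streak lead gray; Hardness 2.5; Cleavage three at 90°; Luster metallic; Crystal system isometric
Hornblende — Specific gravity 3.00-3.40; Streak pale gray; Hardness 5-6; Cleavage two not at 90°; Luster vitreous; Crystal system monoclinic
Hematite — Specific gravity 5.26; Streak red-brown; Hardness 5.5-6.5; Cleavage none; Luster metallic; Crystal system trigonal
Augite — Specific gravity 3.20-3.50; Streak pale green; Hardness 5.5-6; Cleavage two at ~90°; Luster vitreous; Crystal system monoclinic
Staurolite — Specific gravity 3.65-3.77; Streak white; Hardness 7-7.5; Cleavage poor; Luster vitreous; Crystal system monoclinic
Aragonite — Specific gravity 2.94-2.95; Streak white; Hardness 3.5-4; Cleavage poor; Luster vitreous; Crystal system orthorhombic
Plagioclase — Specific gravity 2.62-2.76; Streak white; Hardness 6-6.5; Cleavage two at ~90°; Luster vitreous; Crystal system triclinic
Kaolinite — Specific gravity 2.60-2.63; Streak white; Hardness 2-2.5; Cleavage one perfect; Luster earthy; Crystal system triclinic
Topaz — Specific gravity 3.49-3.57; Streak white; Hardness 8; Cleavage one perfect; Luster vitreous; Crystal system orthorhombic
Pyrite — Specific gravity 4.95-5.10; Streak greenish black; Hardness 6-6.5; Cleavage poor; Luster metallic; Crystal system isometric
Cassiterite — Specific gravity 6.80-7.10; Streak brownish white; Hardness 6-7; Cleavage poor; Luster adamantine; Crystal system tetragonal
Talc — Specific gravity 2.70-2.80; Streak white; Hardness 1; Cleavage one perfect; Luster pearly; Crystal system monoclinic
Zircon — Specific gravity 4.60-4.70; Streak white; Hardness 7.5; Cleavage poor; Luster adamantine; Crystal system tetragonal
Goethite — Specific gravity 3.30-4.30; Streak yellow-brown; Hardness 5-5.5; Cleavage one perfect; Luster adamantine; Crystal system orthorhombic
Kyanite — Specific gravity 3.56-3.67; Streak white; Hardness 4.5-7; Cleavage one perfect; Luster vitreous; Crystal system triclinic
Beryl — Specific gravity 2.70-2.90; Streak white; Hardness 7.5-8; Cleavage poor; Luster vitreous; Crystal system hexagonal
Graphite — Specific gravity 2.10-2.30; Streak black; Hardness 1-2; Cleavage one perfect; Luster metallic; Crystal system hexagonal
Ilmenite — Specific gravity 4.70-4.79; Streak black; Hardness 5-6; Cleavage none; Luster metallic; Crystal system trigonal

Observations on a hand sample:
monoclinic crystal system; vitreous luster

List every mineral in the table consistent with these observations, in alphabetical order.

Monoclinic crystal system — narrows the field to Azurite, Hornblende, Augite, Staurolite, Talc.
Vitreous luster rules out Talc.
The minerals that satisfy all observations are Augite, Azurite, Hornblende, Staurolite.

Augite, Azurite, Hornblende, Staurolite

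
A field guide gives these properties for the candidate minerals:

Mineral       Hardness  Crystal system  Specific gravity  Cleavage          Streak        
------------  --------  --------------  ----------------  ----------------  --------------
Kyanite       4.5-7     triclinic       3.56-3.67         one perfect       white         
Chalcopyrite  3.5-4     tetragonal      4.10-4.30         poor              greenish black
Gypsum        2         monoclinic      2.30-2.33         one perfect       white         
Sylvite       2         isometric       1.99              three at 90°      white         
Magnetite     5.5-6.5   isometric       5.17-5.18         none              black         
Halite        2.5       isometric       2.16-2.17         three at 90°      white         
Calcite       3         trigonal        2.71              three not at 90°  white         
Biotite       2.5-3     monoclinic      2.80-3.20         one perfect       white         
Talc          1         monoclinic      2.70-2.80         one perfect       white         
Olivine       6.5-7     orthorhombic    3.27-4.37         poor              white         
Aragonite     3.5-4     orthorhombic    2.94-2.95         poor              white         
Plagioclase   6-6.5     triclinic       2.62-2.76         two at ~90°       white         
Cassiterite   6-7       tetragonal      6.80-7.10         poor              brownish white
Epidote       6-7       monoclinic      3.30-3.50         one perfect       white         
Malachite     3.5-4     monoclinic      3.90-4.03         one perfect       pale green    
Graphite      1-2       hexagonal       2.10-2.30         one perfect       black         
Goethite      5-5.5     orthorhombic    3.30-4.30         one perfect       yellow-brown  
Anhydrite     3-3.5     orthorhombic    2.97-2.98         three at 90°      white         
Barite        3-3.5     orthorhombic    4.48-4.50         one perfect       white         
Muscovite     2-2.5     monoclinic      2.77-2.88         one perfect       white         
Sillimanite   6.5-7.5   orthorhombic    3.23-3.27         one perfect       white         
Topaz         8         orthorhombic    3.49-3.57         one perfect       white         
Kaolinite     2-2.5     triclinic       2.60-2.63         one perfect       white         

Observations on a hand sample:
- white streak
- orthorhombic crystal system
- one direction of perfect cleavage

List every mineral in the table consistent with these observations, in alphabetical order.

Barite, Sillimanite, Topaz

White streak rules out Chalcopyrite, Magnetite, Cassiterite, Malachite, Graphite, Goethite.
Orthorhombic crystal system — narrows the field to Olivine, Aragonite, Anhydrite, Barite, Sillimanite, Topaz.
One direction of perfect cleavage is inconsistent with Olivine, Aragonite, Anhydrite.
Consistent with every observation: Barite, Sillimanite, Topaz.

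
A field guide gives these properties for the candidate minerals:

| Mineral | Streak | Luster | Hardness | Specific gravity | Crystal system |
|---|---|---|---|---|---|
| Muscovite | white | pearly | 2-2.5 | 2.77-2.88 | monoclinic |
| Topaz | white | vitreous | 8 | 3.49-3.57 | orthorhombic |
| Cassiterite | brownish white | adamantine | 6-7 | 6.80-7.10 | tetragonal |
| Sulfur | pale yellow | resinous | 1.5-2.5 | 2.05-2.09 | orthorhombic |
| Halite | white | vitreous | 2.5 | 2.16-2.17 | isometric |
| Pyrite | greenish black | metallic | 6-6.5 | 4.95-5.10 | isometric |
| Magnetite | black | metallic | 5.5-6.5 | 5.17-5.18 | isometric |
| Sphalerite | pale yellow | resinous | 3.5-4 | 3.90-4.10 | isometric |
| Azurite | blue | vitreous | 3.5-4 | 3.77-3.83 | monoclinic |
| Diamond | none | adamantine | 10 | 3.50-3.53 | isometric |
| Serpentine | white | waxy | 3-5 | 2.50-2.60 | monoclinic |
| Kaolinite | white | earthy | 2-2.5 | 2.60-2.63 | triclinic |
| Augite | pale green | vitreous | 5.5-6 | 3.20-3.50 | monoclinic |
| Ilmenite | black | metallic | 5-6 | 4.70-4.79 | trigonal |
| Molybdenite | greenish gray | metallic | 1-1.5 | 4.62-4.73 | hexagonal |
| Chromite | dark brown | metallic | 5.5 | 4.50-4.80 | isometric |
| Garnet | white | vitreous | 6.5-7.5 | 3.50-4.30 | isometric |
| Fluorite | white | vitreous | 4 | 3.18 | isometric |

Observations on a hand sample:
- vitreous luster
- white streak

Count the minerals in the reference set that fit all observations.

4

Vitreous luster — narrows the field to Topaz, Halite, Azurite, Augite, Garnet, Fluorite.
White streak eliminates Azurite, Augite.
The minerals that satisfy all observations are Fluorite, Garnet, Halite, Topaz.
That is 4 minerals.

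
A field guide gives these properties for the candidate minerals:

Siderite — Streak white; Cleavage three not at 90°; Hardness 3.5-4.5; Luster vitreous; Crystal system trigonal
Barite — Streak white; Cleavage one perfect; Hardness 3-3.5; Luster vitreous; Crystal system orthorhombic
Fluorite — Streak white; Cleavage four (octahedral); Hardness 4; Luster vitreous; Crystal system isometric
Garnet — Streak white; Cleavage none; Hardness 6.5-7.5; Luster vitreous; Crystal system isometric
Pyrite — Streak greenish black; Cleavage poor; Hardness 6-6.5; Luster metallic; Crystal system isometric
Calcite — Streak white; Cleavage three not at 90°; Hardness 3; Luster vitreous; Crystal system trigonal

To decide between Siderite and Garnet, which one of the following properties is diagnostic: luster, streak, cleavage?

cleavage

Luster: both vitreous — no difference.
Streak: both white — no difference.
Cleavage: Siderite three not at 90°, Garnet none — distinct.
Only cleavage differs between Siderite and Garnet among the listed tests.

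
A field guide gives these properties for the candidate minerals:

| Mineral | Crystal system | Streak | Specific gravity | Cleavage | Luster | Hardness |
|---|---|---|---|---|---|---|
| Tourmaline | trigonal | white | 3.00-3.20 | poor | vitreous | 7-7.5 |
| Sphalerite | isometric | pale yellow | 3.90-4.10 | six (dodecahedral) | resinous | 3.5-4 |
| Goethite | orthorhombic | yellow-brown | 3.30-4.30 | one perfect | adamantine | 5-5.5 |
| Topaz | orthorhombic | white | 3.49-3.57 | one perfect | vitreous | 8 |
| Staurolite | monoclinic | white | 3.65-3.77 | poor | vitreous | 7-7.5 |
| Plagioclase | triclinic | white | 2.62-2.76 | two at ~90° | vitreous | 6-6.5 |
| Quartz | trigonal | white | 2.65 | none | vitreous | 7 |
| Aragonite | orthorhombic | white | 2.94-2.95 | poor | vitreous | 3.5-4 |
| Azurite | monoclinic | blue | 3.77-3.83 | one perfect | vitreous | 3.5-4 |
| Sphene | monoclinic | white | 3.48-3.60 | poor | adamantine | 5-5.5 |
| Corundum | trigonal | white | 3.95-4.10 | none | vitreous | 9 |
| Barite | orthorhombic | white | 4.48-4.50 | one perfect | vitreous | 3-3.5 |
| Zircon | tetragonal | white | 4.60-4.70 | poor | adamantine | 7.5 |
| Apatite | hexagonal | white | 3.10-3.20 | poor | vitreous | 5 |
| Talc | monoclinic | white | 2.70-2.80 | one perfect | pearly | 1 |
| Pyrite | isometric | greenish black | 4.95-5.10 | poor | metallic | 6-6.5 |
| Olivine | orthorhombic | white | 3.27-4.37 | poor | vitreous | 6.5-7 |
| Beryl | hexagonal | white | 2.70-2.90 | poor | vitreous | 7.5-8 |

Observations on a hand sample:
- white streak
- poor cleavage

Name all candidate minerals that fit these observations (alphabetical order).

White streak excludes Sphalerite, Goethite, Azurite, Pyrite.
Poor cleavage excludes Topaz, Plagioclase, Quartz, Corundum, Barite, Talc.
Remaining candidates: Apatite, Aragonite, Beryl, Olivine, Sphene, Staurolite, Tourmaline, Zircon.

Apatite, Aragonite, Beryl, Olivine, Sphene, Staurolite, Tourmaline, Zircon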